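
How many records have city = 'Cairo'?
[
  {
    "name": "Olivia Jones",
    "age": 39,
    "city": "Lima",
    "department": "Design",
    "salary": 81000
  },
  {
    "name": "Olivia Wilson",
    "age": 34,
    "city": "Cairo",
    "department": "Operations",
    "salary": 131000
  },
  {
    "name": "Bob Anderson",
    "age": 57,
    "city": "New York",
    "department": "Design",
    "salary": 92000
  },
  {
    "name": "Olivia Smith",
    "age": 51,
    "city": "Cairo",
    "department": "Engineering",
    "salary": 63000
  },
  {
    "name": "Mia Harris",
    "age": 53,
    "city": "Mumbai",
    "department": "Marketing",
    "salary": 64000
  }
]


Data: 5 records
Condition: city = 'Cairo'

Checking each record:
  Olivia Jones: Lima
  Olivia Wilson: Cairo MATCH
  Bob Anderson: New York
  Olivia Smith: Cairo MATCH
  Mia Harris: Mumbai

Count: 2

2


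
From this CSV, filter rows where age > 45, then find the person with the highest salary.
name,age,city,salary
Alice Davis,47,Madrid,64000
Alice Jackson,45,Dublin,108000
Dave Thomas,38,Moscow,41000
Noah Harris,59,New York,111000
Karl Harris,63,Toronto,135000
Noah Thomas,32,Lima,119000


Filter: age > 45
Sort by: salary (descending)

Filtered records (3):
  Karl Harris, age 63, salary $135000
  Noah Harris, age 59, salary $111000
  Alice Davis, age 47, salary $64000

Highest salary: Karl Harris ($135000)

Karl Harris


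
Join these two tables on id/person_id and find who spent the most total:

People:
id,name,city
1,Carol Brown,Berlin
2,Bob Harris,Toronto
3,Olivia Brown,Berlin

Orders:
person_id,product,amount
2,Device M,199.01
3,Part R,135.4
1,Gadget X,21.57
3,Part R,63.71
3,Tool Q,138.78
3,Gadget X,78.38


Join on: people.id = orders.person_id

Joined rows:
  Bob Harris (Toronto) bought Device M for $199.01
  Olivia Brown (Berlin) bought Part R for $135.4
  Carol Brown (Berlin) bought Gadget X for $21.57
  Olivia Brown (Berlin) bought Part R for $63.71
  Olivia Brown (Berlin) bought Tool Q for $138.78
  Olivia Brown (Berlin) bought Gadget X for $78.38

Total per person:
  Olivia Brown: $416.27
  Bob Harris: $199.01
  Carol Brown: $21.57

Top spender: Olivia Brown ($416.27)

Olivia Brown ($416.27)


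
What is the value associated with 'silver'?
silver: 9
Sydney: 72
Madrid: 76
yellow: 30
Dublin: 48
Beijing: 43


Looking up key 'silver'
Value: 9

9


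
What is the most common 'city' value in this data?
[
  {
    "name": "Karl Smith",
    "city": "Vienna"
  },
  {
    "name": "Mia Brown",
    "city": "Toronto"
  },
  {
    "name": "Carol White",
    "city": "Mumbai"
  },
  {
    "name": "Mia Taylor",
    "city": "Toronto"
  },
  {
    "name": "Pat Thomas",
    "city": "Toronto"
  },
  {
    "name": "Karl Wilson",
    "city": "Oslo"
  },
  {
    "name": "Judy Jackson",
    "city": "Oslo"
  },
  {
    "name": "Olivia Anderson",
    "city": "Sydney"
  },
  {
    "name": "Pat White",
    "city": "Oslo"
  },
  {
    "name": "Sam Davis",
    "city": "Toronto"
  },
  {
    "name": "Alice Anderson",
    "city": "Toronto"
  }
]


Counting 'city' values across 11 records:

  Toronto: 5 #####
  Oslo: 3 ###
  Vienna: 1 #
  Mumbai: 1 #
  Sydney: 1 #

Most common: Toronto (5 times)

Toronto (5 times)


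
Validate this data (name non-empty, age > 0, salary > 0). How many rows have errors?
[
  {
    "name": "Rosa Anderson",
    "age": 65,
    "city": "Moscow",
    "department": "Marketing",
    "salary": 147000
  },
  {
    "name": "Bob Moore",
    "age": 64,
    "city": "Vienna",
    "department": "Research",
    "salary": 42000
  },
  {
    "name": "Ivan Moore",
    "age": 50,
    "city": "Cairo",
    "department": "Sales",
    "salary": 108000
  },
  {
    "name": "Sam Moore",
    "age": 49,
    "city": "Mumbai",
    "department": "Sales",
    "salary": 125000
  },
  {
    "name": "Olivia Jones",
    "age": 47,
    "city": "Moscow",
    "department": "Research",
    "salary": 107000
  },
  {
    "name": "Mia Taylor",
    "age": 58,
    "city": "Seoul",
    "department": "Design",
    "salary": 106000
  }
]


Validating 6 records:
Rules: name non-empty, age > 0, salary > 0

  Row 1 (Rosa Anderson): OK
  Row 2 (Bob Moore): OK
  Row 3 (Ivan Moore): OK
  Row 4 (Sam Moore): OK
  Row 5 (Olivia Jones): OK
  Row 6 (Mia Taylor): OK

Total errors: 0

0 errors


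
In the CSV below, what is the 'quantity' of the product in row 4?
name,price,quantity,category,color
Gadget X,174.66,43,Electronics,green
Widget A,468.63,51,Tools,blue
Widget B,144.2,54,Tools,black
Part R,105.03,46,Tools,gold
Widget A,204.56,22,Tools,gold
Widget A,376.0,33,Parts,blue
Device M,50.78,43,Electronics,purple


Query: Row 4 ('Part R'), column 'quantity'
Value: 46

46


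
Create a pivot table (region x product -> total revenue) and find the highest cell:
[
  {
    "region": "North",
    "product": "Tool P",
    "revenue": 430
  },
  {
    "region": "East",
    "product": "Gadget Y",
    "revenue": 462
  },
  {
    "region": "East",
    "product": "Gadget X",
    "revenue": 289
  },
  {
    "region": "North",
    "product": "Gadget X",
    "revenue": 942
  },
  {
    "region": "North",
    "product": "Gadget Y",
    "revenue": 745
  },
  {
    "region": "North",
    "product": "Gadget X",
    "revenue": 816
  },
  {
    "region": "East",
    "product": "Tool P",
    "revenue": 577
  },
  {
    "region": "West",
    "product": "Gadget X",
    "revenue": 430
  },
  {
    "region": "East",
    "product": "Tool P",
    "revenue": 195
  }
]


Pivot: region (rows) x product (columns) -> total revenue

     Gadget X      Gadget Y      Tool P      
East           289           462           772  
North         1758           745           430  
West           430             0             0  

Highest: North / Gadget X = $1758

North / Gadget X = $1758


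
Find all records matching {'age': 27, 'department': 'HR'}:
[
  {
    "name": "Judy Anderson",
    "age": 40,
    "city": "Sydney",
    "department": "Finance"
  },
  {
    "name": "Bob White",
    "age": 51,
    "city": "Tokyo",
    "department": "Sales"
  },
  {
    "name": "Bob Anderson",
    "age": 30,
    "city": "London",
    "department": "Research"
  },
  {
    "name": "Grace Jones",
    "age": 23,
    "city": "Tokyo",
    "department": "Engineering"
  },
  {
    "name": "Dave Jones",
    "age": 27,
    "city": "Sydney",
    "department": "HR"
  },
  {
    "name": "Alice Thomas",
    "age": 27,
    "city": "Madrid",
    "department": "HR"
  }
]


Search criteria: {'age': 27, 'department': 'HR'}

Checking 6 records:
  Judy Anderson: {age: 40, department: Finance}
  Bob White: {age: 51, department: Sales}
  Bob Anderson: {age: 30, department: Research}
  Grace Jones: {age: 23, department: Engineering}
  Dave Jones: {age: 27, department: HR} <-- MATCH
  Alice Thomas: {age: 27, department: HR} <-- MATCH

Matches: ["Dave Jones", "Alice Thomas"]

["Dave Jones", "Alice Thomas"]


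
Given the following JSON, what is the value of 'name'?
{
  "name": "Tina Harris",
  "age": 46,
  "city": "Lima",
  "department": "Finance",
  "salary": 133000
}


Looking up field 'name'
Value: Tina Harris

Tina Harris


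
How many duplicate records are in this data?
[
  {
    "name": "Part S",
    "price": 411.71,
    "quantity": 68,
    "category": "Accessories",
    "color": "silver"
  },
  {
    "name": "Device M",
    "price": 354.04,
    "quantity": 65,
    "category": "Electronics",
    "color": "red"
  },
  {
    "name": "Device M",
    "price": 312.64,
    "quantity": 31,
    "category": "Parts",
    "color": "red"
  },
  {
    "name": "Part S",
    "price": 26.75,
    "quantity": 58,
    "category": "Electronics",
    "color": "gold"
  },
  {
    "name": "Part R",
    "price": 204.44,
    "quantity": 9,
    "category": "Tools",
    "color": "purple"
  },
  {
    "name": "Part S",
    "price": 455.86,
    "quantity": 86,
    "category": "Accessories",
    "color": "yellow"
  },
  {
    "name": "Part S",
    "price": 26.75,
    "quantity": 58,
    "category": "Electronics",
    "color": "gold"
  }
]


Checking 7 records for duplicates:

  Row 1: Part S ($411.71, qty 68)
  Row 2: Device M ($354.04, qty 65)
  Row 3: Device M ($312.64, qty 31)
  Row 4: Part S ($26.75, qty 58)
  Row 5: Part R ($204.44, qty 9)
  Row 6: Part S ($455.86, qty 86)
  Row 7: Part S ($26.75, qty 58) <-- DUPLICATE

Duplicates found: 1
Unique records: 6

1 duplicates, 6 unique


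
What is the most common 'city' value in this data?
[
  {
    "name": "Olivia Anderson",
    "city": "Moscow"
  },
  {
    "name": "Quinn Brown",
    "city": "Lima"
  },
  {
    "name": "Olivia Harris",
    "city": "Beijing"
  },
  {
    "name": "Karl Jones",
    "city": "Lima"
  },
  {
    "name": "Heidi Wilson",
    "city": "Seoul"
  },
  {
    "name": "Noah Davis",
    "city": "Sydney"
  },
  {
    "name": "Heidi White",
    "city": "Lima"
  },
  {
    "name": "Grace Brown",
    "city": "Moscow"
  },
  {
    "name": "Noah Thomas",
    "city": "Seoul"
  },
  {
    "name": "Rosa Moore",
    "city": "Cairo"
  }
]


Counting 'city' values across 10 records:

  Lima: 3 ###
  Moscow: 2 ##
  Seoul: 2 ##
  Beijing: 1 #
  Sydney: 1 #
  Cairo: 1 #

Most common: Lima (3 times)

Lima (3 times)


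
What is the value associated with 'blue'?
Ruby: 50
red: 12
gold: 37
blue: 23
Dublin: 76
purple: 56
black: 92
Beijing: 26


Looking up key 'blue'
Value: 23

23


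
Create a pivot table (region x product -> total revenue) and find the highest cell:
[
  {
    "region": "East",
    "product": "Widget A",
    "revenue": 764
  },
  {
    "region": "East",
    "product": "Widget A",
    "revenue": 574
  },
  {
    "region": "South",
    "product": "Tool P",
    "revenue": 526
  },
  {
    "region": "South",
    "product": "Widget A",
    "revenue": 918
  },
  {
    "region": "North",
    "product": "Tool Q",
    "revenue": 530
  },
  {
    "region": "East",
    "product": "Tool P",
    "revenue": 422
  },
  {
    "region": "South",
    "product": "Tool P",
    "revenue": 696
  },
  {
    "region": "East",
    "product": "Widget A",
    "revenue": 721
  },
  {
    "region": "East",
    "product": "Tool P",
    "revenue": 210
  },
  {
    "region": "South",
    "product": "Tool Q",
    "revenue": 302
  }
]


Pivot: region (rows) x product (columns) -> total revenue

     Tool P        Tool Q        Widget A    
East           632             0          2059  
North            0           530             0  
South         1222           302           918  

Highest: East / Widget A = $2059

East / Widget A = $2059


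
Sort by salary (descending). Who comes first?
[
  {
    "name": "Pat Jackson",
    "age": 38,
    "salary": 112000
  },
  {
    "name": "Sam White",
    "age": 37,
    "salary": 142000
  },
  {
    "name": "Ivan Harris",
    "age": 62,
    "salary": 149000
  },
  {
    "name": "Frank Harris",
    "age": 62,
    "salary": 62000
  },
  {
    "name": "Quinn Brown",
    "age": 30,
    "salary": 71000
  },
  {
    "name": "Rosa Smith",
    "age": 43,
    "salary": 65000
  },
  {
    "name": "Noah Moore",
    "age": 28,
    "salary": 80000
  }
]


Sort by: salary (descending)

Sorted order:
  1. Ivan Harris (salary = 149000)
  2. Sam White (salary = 142000)
  3. Pat Jackson (salary = 112000)
  4. Noah Moore (salary = 80000)
  5. Quinn Brown (salary = 71000)
  6. Rosa Smith (salary = 65000)
  7. Frank Harris (salary = 62000)

First: Ivan Harris

Ivan Harris


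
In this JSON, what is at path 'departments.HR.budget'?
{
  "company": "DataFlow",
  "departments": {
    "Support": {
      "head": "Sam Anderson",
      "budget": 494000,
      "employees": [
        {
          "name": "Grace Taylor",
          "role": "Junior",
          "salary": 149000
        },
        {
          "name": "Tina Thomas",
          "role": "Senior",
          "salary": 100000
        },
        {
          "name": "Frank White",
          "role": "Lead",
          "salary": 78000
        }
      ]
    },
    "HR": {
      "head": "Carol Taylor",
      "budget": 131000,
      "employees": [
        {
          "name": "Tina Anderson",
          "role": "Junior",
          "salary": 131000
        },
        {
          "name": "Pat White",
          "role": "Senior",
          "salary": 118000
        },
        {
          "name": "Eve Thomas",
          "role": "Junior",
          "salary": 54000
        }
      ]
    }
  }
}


Path: departments.HR.budget

Navigate:
  -> departments
  -> HR
  -> budget = 131000

131000


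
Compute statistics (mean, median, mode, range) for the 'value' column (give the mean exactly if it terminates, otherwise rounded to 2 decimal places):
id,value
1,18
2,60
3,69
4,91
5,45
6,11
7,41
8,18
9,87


Data: [18, 60, 69, 91, 45, 11, 41, 18, 87]
Count: 9
Sum: 440
Mean: 440/9 ≈ 48.89 (rounded to 2 decimal places)
Sorted: [11, 18, 18, 41, 45, 60, 69, 87, 91]
Median: 45.0
Mode: 18 (2 times)
Range: 91 - 11 = 80
Min: 11, Max: 91

mean≈48.89, median=45.0, mode=18, range=80


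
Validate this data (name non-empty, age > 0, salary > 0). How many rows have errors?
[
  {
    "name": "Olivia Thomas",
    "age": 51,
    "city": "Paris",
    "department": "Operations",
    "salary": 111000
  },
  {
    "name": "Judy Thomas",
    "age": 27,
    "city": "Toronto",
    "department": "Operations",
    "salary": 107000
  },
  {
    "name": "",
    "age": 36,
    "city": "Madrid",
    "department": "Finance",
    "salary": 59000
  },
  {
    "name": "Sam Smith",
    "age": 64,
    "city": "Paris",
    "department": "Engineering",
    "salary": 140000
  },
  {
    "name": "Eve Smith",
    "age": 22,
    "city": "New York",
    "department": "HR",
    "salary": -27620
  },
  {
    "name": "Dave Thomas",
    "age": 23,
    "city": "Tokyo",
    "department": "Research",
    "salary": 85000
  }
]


Validating 6 records:
Rules: name non-empty, age > 0, salary > 0

  Row 1 (Olivia Thomas): OK
  Row 2 (Judy Thomas): OK
  Row 3 (???): empty name
  Row 4 (Sam Smith): OK
  Row 5 (Eve Smith): negative salary: -27620
  Row 6 (Dave Thomas): OK

Total errors: 2

2 errors


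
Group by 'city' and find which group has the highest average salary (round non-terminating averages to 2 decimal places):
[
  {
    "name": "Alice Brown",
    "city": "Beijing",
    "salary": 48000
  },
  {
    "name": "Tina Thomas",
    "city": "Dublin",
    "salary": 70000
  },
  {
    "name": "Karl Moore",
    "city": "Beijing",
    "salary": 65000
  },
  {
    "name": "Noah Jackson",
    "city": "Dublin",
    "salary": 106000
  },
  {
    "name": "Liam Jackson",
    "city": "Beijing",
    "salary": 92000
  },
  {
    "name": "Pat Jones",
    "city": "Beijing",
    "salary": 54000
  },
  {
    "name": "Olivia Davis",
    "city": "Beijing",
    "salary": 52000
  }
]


Group by: city

Groups:
  Beijing: 5 people, avg salary = 311000/5 = $62200
  Dublin: 2 people, avg salary = 176000/2 = $88000

Highest average salary: Dublin ($88000)

Dublin ($88000)


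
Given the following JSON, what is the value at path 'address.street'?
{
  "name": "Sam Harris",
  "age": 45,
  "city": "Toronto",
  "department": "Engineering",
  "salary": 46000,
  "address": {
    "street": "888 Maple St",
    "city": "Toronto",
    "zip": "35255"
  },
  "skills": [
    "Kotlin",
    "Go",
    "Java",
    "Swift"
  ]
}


Query: address.street
Path: address -> street
Value: 888 Maple St

888 Maple St


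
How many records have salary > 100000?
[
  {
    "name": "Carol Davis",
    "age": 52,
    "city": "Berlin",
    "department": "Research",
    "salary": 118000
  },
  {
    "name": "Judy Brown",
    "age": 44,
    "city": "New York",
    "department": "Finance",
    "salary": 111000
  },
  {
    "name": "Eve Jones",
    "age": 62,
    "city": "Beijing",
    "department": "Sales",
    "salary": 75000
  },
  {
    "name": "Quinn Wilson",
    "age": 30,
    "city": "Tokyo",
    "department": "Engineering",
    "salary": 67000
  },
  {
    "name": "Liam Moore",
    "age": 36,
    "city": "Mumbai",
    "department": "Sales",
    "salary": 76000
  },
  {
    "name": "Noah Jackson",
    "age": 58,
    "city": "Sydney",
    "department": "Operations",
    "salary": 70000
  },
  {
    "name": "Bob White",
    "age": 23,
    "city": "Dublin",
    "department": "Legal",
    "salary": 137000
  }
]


Data: 7 records
Condition: salary > 100000

Checking each record:
  Carol Davis: 118000 MATCH
  Judy Brown: 111000 MATCH
  Eve Jones: 75000
  Quinn Wilson: 67000
  Liam Moore: 76000
  Noah Jackson: 70000
  Bob White: 137000 MATCH

Count: 3

3


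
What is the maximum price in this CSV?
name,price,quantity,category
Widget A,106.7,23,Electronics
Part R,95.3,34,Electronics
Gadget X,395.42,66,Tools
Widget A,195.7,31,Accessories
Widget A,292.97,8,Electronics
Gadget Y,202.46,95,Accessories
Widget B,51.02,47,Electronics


Computing maximum price:
Values: [106.7, 95.3, 395.42, 195.7, 292.97, 202.46, 51.02]
Max = 395.42

395.42


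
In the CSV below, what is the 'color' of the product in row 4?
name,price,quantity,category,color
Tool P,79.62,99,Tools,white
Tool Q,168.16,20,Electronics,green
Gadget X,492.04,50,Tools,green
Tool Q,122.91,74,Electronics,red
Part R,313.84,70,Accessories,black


Query: Row 4 ('Tool Q'), column 'color'
Value: red

red


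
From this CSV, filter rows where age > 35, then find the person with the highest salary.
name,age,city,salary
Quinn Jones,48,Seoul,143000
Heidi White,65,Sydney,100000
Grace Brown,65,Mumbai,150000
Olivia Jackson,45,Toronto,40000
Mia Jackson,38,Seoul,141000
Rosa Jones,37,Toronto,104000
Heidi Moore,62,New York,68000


Filter: age > 35
Sort by: salary (descending)

Filtered records (7):
  Grace Brown, age 65, salary $150000
  Quinn Jones, age 48, salary $143000
  Mia Jackson, age 38, salary $141000
  Rosa Jones, age 37, salary $104000
  Heidi White, age 65, salary $100000
  Heidi Moore, age 62, salary $68000
  Olivia Jackson, age 45, salary $40000

Highest salary: Grace Brown ($150000)

Grace Brown


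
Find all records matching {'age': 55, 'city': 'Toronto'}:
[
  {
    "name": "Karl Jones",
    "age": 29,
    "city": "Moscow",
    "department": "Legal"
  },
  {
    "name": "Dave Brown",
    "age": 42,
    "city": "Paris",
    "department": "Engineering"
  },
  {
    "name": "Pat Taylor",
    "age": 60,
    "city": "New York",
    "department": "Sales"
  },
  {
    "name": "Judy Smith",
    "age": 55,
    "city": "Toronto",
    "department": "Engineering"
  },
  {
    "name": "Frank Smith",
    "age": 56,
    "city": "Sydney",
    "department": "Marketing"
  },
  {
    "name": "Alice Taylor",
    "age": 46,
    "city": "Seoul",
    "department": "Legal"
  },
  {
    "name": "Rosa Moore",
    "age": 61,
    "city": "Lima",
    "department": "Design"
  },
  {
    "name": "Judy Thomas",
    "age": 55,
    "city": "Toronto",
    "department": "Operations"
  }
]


Search criteria: {'age': 55, 'city': 'Toronto'}

Checking 8 records:
  Karl Jones: {age: 29, city: Moscow}
  Dave Brown: {age: 42, city: Paris}
  Pat Taylor: {age: 60, city: New York}
  Judy Smith: {age: 55, city: Toronto} <-- MATCH
  Frank Smith: {age: 56, city: Sydney}
  Alice Taylor: {age: 46, city: Seoul}
  Rosa Moore: {age: 61, city: Lima}
  Judy Thomas: {age: 55, city: Toronto} <-- MATCH

Matches: ["Judy Smith", "Judy Thomas"]

["Judy Smith", "Judy Thomas"]


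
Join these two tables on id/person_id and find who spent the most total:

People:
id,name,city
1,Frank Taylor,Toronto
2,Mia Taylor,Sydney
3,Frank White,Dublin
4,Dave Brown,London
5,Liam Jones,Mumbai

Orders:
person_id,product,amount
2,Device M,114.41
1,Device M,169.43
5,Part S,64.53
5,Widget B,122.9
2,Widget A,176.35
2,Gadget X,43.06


Join on: people.id = orders.person_id

Joined rows:
  Mia Taylor (Sydney) bought Device M for $114.41
  Frank Taylor (Toronto) bought Device M for $169.43
  Liam Jones (Mumbai) bought Part S for $64.53
  Liam Jones (Mumbai) bought Widget B for $122.9
  Mia Taylor (Sydney) bought Widget A for $176.35
  Mia Taylor (Sydney) bought Gadget X for $43.06

Total per person:
  Mia Taylor: $333.82
  Liam Jones: $187.43
  Frank Taylor: $169.43

Top spender: Mia Taylor ($333.82)

Mia Taylor ($333.82)


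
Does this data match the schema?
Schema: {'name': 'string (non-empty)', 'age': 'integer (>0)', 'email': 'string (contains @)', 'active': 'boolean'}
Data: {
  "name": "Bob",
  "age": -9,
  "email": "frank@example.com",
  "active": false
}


Validating each field against schema:
  name: OK (non-empty string)
  age: FAIL (-9 is not > 0)
  email: OK (string with @)
  active: OK (boolean)

Result: INVALID (1 error: age)

INVALID (1 error: age)


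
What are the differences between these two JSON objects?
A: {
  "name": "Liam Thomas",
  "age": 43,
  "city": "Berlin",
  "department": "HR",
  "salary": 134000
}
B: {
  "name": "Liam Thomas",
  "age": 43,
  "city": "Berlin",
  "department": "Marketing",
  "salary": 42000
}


Comparing each field (in key order):
  name: same
  age: same
  city: same
  department: DIFFERENT
  salary: DIFFERENT
Differences:
  department: HR -> Marketing
  salary: 134000 -> 42000

2 field(s) changed

2 changes: department, salary


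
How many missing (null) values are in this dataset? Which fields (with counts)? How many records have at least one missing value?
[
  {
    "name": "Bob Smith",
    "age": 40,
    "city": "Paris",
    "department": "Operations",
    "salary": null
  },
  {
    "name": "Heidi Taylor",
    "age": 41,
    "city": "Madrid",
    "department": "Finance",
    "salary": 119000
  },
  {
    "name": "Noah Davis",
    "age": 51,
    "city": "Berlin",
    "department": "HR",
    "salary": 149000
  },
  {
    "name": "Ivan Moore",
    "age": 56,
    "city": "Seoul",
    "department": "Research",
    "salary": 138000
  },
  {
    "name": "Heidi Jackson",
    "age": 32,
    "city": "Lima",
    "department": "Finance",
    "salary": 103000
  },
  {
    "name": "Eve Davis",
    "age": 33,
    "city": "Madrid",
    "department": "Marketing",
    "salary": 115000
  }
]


Checking for missing (null) values in 6 records:

  Bob Smith: salary
  Heidi Taylor: complete
  Noah Davis: complete
  Ivan Moore: complete
  Heidi Jackson: complete
  Eve Davis: complete

Per field:
  name: 0 missing
  age: 0 missing
  city: 0 missing
  department: 0 missing
  salary: 1 missing

Total missing values: 1
Records with any missing: 1

1 missing values (salary: 1); 1 incomplete records


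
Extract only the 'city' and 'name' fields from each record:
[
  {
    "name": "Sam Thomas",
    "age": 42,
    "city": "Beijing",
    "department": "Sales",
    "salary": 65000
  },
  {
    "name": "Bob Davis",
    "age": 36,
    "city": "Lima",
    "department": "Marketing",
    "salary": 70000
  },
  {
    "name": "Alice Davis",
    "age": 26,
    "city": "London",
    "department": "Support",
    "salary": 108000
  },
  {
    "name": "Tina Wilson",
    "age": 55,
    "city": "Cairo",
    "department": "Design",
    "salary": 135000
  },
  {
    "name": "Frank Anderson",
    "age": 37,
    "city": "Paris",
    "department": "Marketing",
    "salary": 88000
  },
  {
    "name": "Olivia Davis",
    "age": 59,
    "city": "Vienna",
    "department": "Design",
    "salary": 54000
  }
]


Original: 6 records with fields: name, age, city, department, salary
Keep: ['city', 'name']
Drop: ['age', 'department', 'salary']
Result: 6 records, 2 fields each

[
  {
    "city": "Beijing",
    "name": "Sam Thomas"
  },
  {
    "city": "Lima",
    "name": "Bob Davis"
  },
  {
    "city": "London",
    "name": "Alice Davis"
  },
  {
    "city": "Cairo",
    "name": "Tina Wilson"
  },
  {
    "city": "Paris",
    "name": "Frank Anderson"
  },
  {
    "city": "Vienna",
    "name": "Olivia Davis"
  }
]


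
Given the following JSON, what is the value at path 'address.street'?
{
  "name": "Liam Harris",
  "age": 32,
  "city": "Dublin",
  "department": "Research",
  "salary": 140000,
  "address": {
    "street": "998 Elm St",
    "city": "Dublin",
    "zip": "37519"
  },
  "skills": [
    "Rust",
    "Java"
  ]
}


Query: address.street
Path: address -> street
Value: 998 Elm St

998 Elm St


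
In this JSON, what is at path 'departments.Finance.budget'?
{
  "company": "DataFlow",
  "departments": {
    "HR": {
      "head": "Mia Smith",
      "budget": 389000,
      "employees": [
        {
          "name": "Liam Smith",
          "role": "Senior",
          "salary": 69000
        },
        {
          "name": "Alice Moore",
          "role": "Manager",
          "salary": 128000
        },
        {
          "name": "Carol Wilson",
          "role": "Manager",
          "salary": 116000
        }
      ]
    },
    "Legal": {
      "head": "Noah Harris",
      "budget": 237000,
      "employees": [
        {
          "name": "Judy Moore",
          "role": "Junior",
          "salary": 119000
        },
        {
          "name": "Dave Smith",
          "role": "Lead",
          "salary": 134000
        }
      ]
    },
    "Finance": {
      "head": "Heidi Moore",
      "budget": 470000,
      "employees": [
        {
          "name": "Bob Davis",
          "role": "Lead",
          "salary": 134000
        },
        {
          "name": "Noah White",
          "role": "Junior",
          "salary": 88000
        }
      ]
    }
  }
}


Path: departments.Finance.budget

Navigate:
  -> departments
  -> Finance
  -> budget = 470000

470000


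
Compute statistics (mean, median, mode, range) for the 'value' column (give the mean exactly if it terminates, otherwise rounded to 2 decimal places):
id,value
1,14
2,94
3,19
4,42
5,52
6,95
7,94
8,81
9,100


Data: [14, 94, 19, 42, 52, 95, 94, 81, 100]
Count: 9
Sum: 591
Mean: 591/9 ≈ 65.67 (rounded to 2 decimal places)
Sorted: [14, 19, 42, 52, 81, 94, 94, 95, 100]
Median: 81.0
Mode: 94 (2 times)
Range: 100 - 14 = 86
Min: 14, Max: 100

mean≈65.67, median=81.0, mode=94, range=86


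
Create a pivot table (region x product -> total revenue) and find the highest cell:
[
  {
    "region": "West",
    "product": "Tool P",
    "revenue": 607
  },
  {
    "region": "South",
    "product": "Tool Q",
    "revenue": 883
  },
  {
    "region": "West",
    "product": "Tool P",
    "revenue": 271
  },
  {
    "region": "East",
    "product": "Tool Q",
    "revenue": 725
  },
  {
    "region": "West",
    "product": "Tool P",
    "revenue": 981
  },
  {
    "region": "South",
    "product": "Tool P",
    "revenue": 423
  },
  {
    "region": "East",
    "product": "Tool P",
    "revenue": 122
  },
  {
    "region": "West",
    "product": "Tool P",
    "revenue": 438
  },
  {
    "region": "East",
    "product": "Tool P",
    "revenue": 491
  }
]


Pivot: region (rows) x product (columns) -> total revenue

     Tool P        Tool Q      
East           613           725  
South          423           883  
West          2297             0  

Highest: West / Tool P = $2297

West / Tool P = $2297


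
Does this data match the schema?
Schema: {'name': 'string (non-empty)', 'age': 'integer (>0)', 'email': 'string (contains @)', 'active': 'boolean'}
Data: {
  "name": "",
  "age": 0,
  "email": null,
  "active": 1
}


Validating each field against schema:
  name: FAIL ("" is an empty string)
  age: FAIL (0 is not > 0)
  email: FAIL (null is not a string)
  active: FAIL (1 is not a boolean)

Result: INVALID (4 errors: name, age, email, active)

INVALID (4 errors: name, age, email, active)


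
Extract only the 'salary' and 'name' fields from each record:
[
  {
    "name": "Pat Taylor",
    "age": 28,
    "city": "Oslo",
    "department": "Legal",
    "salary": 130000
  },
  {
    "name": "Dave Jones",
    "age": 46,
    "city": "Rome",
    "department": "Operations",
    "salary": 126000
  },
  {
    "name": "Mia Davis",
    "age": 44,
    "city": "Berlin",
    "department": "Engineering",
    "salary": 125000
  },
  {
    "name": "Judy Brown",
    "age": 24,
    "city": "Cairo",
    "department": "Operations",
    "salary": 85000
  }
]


Original: 4 records with fields: name, age, city, department, salary
Keep: ['salary', 'name']
Drop: ['age', 'city', 'department']
Result: 4 records, 2 fields each

[
  {
    "salary": 130000,
    "name": "Pat Taylor"
  },
  {
    "salary": 126000,
    "name": "Dave Jones"
  },
  {
    "salary": 125000,
    "name": "Mia Davis"
  },
  {
    "salary": 85000,
    "name": "Judy Brown"
  }
]


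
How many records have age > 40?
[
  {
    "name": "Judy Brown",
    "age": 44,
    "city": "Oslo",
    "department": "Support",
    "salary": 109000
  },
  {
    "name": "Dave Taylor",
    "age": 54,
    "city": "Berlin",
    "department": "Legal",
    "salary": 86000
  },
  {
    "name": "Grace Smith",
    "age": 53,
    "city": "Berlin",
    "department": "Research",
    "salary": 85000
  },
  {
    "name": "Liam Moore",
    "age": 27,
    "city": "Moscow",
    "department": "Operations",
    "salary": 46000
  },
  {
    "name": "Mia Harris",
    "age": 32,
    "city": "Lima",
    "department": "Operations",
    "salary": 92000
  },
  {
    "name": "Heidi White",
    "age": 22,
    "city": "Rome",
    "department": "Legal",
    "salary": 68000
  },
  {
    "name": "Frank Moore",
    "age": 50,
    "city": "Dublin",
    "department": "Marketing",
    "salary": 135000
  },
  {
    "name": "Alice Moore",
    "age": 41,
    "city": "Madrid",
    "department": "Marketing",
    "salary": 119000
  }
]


Data: 8 records
Condition: age > 40

Checking each record:
  Judy Brown: 44 MATCH
  Dave Taylor: 54 MATCH
  Grace Smith: 53 MATCH
  Liam Moore: 27
  Mia Harris: 32
  Heidi White: 22
  Frank Moore: 50 MATCH
  Alice Moore: 41 MATCH

Count: 5

5


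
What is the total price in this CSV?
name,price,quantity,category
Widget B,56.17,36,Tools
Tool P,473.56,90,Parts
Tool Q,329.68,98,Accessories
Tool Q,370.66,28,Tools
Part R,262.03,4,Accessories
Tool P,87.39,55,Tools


Computing total price:
Values: [56.17, 473.56, 329.68, 370.66, 262.03, 87.39]
Sum = 1579.49

1579.49


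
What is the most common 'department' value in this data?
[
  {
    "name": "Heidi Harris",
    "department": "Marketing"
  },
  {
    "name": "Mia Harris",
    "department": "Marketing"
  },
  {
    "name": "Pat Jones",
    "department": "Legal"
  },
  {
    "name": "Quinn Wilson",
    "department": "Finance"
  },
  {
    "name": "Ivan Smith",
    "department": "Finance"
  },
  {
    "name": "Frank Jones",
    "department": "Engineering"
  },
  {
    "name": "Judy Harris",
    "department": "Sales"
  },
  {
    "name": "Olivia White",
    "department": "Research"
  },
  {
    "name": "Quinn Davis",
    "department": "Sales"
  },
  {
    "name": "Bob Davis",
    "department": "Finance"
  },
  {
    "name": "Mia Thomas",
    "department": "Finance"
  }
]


Counting 'department' values across 11 records:

  Finance: 4 ####
  Marketing: 2 ##
  Sales: 2 ##
  Legal: 1 #
  Engineering: 1 #
  Research: 1 #

Most common: Finance (4 times)

Finance (4 times)


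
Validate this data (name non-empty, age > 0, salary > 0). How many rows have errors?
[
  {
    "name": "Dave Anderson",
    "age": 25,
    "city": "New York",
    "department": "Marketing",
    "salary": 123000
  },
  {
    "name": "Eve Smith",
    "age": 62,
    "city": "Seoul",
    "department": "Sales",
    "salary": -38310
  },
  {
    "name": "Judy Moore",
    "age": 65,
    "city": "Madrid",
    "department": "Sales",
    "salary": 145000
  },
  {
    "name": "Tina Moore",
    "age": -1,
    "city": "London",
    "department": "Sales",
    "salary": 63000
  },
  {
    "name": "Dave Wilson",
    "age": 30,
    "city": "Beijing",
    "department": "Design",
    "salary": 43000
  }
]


Validating 5 records:
Rules: name non-empty, age > 0, salary > 0

  Row 1 (Dave Anderson): OK
  Row 2 (Eve Smith): negative salary: -38310
  Row 3 (Judy Moore): OK
  Row 4 (Tina Moore): negative age: -1
  Row 5 (Dave Wilson): OK

Total errors: 2

2 errors


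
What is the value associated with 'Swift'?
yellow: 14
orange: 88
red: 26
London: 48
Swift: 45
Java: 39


Looking up key 'Swift'
Value: 45

45


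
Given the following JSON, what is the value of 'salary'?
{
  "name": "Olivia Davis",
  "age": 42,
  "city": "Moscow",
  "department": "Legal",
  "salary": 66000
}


Looking up field 'salary'
Value: 66000

66000


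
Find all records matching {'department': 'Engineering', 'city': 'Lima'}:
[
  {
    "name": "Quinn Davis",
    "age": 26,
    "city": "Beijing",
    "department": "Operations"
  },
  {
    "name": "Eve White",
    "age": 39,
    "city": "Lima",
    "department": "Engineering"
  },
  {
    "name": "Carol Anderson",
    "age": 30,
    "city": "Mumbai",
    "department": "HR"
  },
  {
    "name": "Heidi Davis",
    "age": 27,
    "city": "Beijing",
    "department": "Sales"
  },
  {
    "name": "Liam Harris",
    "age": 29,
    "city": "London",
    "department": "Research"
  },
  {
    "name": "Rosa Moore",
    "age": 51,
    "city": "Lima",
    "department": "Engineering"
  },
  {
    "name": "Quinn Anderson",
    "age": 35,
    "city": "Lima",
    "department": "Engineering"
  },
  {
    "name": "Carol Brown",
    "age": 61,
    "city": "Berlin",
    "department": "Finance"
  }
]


Search criteria: {'department': 'Engineering', 'city': 'Lima'}

Checking 8 records:
  Quinn Davis: {department: Operations, city: Beijing}
  Eve White: {department: Engineering, city: Lima} <-- MATCH
  Carol Anderson: {department: HR, city: Mumbai}
  Heidi Davis: {department: Sales, city: Beijing}
  Liam Harris: {department: Research, city: London}
  Rosa Moore: {department: Engineering, city: Lima} <-- MATCH
  Quinn Anderson: {department: Engineering, city: Lima} <-- MATCH
  Carol Brown: {department: Finance, city: Berlin}

Matches: ["Eve White", "Rosa Moore", "Quinn Anderson"]

["Eve White", "Rosa Moore", "Quinn Anderson"]


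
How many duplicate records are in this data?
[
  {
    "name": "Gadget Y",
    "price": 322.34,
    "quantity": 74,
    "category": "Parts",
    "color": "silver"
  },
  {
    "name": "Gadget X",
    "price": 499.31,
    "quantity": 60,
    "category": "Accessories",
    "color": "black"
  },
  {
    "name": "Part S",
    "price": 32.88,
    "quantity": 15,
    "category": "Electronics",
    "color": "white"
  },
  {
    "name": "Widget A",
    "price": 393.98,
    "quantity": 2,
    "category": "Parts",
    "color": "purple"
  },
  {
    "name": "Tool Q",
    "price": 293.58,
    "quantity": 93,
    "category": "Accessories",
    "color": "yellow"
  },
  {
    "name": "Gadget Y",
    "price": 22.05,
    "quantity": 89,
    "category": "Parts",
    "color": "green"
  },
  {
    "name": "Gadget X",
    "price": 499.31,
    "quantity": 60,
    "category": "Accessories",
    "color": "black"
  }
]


Checking 7 records for duplicates:

  Row 1: Gadget Y ($322.34, qty 74)
  Row 2: Gadget X ($499.31, qty 60)
  Row 3: Part S ($32.88, qty 15)
  Row 4: Widget A ($393.98, qty 2)
  Row 5: Tool Q ($293.58, qty 93)
  Row 6: Gadget Y ($22.05, qty 89)
  Row 7: Gadget X ($499.31, qty 60) <-- DUPLICATE

Duplicates found: 1
Unique records: 6

1 duplicates, 6 unique


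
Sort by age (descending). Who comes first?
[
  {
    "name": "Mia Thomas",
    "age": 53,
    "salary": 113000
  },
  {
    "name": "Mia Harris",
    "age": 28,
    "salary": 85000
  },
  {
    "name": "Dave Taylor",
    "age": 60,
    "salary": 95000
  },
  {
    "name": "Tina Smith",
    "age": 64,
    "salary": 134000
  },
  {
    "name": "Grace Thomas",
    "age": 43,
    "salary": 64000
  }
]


Sort by: age (descending)

Sorted order:
  1. Tina Smith (age = 64)
  2. Dave Taylor (age = 60)
  3. Mia Thomas (age = 53)
  4. Grace Thomas (age = 43)
  5. Mia Harris (age = 28)

First: Tina Smith

Tina Smith


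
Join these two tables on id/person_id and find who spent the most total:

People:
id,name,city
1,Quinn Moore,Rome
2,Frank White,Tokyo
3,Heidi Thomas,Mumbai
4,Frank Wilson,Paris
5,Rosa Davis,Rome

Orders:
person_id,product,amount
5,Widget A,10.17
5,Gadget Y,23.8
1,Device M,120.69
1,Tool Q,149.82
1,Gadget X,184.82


Join on: people.id = orders.person_id

Joined rows:
  Rosa Davis (Rome) bought Widget A for $10.17
  Rosa Davis (Rome) bought Gadget Y for $23.8
  Quinn Moore (Rome) bought Device M for $120.69
  Quinn Moore (Rome) bought Tool Q for $149.82
  Quinn Moore (Rome) bought Gadget X for $184.82

Total per person:
  Quinn Moore: $455.33
  Rosa Davis: $33.97

Top spender: Quinn Moore ($455.33)

Quinn Moore ($455.33)


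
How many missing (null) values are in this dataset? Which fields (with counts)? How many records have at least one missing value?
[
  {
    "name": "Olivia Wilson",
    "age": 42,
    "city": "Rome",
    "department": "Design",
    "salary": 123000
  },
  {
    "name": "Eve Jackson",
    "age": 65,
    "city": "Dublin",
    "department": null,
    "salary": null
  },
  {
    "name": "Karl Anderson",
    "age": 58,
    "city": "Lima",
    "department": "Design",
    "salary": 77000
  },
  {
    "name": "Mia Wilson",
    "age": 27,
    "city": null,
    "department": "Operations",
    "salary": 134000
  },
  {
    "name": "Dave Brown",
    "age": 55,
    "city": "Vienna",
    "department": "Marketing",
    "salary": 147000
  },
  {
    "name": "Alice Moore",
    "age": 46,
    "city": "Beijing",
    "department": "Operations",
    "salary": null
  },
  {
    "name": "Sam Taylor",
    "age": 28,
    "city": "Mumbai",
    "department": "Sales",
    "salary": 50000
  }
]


Checking for missing (null) values in 7 records:

  Olivia Wilson: complete
  Eve Jackson: department, salary
  Karl Anderson: complete
  Mia Wilson: city
  Dave Brown: complete
  Alice Moore: salary
  Sam Taylor: complete

Per field:
  name: 0 missing
  age: 0 missing
  city: 1 missing
  department: 1 missing
  salary: 2 missing

Total missing values: 4
Records with any missing: 3

4 missing values (city: 1, department: 1, salary: 2); 3 incomplete records


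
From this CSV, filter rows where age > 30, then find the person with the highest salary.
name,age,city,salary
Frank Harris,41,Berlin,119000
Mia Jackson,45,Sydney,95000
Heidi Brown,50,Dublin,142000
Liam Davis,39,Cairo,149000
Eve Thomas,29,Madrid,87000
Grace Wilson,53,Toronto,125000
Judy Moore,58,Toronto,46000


Filter: age > 30
Sort by: salary (descending)

Filtered records (6):
  Liam Davis, age 39, salary $149000
  Heidi Brown, age 50, salary $142000
  Grace Wilson, age 53, salary $125000
  Frank Harris, age 41, salary $119000
  Mia Jackson, age 45, salary $95000
  Judy Moore, age 58, salary $46000

Highest salary: Liam Davis ($149000)

Liam Davis


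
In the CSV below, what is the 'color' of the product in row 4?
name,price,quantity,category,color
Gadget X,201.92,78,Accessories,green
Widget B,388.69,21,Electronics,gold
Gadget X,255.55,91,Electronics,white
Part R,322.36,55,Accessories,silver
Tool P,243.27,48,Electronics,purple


Query: Row 4 ('Part R'), column 'color'
Value: silver

silver


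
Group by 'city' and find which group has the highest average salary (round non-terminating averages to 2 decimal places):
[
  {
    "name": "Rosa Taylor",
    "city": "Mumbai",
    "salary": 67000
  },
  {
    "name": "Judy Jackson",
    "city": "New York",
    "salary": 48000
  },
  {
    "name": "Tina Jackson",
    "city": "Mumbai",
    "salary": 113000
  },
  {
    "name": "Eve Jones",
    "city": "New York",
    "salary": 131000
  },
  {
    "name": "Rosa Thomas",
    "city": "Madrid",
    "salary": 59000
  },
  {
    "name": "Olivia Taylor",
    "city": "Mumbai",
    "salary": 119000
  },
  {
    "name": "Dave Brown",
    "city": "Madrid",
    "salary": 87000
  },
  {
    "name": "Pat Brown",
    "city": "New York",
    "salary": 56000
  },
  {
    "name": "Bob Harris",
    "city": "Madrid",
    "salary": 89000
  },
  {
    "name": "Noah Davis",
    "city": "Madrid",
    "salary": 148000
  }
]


Group by: city

Groups:
  Madrid: 4 people, avg salary = 383000/4 = $95750
  Mumbai: 3 people, avg salary = 299000/3 ≈ $99666.67
  New York: 3 people, avg salary = 235000/3 ≈ $78333.33

Highest average salary: Mumbai (≈$99666.67)

Mumbai (≈$99666.67)


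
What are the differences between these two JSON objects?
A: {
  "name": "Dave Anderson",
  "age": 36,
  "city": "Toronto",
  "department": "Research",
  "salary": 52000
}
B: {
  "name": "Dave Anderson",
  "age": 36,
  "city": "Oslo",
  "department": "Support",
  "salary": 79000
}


Comparing each field (in key order):
  name: same
  age: same
  city: DIFFERENT
  department: DIFFERENT
  salary: DIFFERENT
Differences:
  city: Toronto -> Oslo
  department: Research -> Support
  salary: 52000 -> 79000

3 field(s) changed

3 changes: city, department, salary
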